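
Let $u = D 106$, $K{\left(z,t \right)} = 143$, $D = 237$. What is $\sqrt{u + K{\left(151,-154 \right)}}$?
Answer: $\sqrt{25265} \approx 158.95$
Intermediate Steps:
$u = 25122$ ($u = 237 \cdot 106 = 25122$)
$\sqrt{u + K{\left(151,-154 \right)}} = \sqrt{25122 + 143} = \sqrt{25265}$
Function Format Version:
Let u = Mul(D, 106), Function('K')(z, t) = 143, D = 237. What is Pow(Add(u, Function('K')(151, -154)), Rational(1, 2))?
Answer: Pow(25265, Rational(1, 2)) ≈ 158.95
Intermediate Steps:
u = 25122 (u = Mul(237, 106) = 25122)
Pow(Add(u, Function('K')(151, -154)), Rational(1, 2)) = Pow(Add(25122, 143), Rational(1, 2)) = Pow(25265, Rational(1, 2))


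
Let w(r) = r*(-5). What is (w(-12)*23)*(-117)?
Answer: -161460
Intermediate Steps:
w(r) = -5*r
(w(-12)*23)*(-117) = (-5*(-12)*23)*(-117) = (60*23)*(-117) = 1380*(-117) = -161460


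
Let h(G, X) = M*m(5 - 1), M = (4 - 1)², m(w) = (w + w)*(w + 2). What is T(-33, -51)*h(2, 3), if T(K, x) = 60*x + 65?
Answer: -1293840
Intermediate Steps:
T(K, x) = 65 + 60*x
m(w) = 2*w*(2 + w) (m(w) = (2*w)*(2 + w) = 2*w*(2 + w))
M = 9 (M = 3² = 9)
h(G, X) = 432 (h(G, X) = 9*(2*(5 - 1)*(2 + (5 - 1))) = 9*(2*4*(2 + 4)) = 9*(2*4*6) = 9*48 = 432)
T(-33, -51)*h(2, 3) = (65 + 60*(-51))*432 = (65 - 3060)*432 = -2995*432 = -1293840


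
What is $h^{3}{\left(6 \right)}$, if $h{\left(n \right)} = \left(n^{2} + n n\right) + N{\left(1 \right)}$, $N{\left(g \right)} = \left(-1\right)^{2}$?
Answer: $389017$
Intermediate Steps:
$N{\left(g \right)} = 1$
$h{\left(n \right)} = 1 + 2 n^{2}$ ($h{\left(n \right)} = \left(n^{2} + n n\right) + 1 = \left(n^{2} + n^{2}\right) + 1 = 2 n^{2} + 1 = 1 + 2 n^{2}$)
$h^{3}{\left(6 \right)} = \left(1 + 2 \cdot 6^{2}\right)^{3} = \left(1 + 2 \cdot 36\right)^{3} = \left(1 + 72\right)^{3} = 73^{3} = 389017$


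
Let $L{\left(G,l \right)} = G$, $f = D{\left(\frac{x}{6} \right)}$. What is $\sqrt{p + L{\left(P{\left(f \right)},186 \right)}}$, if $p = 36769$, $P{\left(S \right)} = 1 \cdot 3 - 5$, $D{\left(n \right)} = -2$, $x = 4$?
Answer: $\sqrt{36767} \approx 191.75$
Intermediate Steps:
$f = -2$
$P{\left(S \right)} = -2$ ($P{\left(S \right)} = 3 - 5 = -2$)
$\sqrt{p + L{\left(P{\left(f \right)},186 \right)}} = \sqrt{36769 - 2} = \sqrt{36767}$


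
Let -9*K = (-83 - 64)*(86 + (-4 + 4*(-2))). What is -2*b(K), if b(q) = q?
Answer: -7252/3 ≈ -2417.3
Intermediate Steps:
K = 3626/3 (K = -(-83 - 64)*(86 + (-4 + 4*(-2)))/9 = -(-49)*(86 + (-4 - 8))/3 = -(-49)*(86 - 12)/3 = -(-49)*74/3 = -1/9*(-10878) = 3626/3 ≈ 1208.7)
-2*b(K) = -2*3626/3 = -7252/3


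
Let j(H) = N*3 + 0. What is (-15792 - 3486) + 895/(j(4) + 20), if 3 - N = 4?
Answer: -326831/17 ≈ -19225.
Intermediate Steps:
N = -1 (N = 3 - 1*4 = 3 - 4 = -1)
j(H) = -3 (j(H) = -1*3 + 0 = -3 + 0 = -3)
(-15792 - 3486) + 895/(j(4) + 20) = (-15792 - 3486) + 895/(-3 + 20) = -19278 + 895/17 = -326831/17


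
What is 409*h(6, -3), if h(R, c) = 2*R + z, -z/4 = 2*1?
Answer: 1636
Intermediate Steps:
z = -8 ≈ -8.0000
h(R, c) = -8 + 2*R (h(R, c) = 2*R - 8 = -8 + 2*R)
409*h(6, -3) = 409*(-8 + 2*6) = 409*(-8 + 12) = 409*4 = 1636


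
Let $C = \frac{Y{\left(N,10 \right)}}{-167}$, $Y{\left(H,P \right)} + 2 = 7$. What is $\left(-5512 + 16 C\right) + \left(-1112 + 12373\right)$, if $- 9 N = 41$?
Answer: $\frac{960003}{167} \approx 5748.5$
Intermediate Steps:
$N = - \frac{41}{9}$ ($N = \left(- \frac{1}{9}\right) 41 = - \frac{41}{9} \approx -4.5556$)
$Y{\left(H,P \right)} = 5$ ($Y{\left(H,P \right)} = -2 + 7 = 5$)
$C = - \frac{5}{167}$ ($C = \frac{5}{-167} = 5 \left(- \frac{1}{167}\right) = - \frac{5}{167} \approx -0.02994$)
$\left(-5512 + 16 C\right) + \left(-1112 + 12373\right) = \left(-5512 + 16 \left(- \frac{5}{167}\right)\right) + \left(-1112 + 12373\right) = \left(-5512 - \frac{80}{167}\right) + 11261 = - \frac{920584}{167} + 11261 = \frac{960003}{167}$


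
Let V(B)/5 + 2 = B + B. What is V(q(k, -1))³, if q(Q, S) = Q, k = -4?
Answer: -125000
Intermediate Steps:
V(B) = -10 + 10*B (V(B) = -10 + 5*(B + B) = -10 + 5*(2*B) = -10 + 10*B)
V(q(k, -1))³ = (-10 + 10*(-4))³ = (-10 - 40)³ = (-50)³ = -125000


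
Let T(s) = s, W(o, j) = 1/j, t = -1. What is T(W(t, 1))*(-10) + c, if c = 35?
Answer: 25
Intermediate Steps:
T(W(t, 1))*(-10) + c = -10/1 + 35 = 1*(-10) + 35 = -10 + 35 = 25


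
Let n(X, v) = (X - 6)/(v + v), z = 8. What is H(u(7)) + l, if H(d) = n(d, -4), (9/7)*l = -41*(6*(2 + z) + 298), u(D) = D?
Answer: -821977/72 ≈ -11416.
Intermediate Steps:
l = -102746/9 (l = 7*(-41*(6*(2 + 8) + 298))/9 = 7*(-41*(6*10 + 298))/9 = 7*(-41*(60 + 298))/9 = 7*(-41*358)/9 = (7/9)*(-14678) = -102746/9 ≈ -11416.)
n(X, v) = (-6 + X)/(2*v) (n(X, v) = (-6 + X)/((2*v)) = (-6 + X)*(1/(2*v)) = (-6 + X)/(2*v))
H(d) = ¾ - d/8 (H(d) = (½)*(-6 + d)/(-4) = (½)*(-¼)*(-6 + d) = ¾ - d/8)
H(u(7)) + l = (¾ - ⅛*7) - 102746/9 = (¾ - 7/8) - 102746/9 = -⅛ - 102746/9 = -821977/72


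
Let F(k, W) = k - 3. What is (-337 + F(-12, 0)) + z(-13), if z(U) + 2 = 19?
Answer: -335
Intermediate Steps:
F(k, W) = -3 + k
z(U) = 17 (z(U) = -2 + 19 = 17)
(-337 + F(-12, 0)) + z(-13) = (-337 + (-3 - 12)) + 17 = (-337 - 15) + 17 = -352 + 17 = -335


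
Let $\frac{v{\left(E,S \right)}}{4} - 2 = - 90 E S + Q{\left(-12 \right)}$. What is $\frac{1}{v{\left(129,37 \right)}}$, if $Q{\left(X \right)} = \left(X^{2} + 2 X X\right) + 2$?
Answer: $- \frac{1}{1716536} \approx -5.8257 \cdot 10^{-7}$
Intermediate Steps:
$Q{\left(X \right)} = 2 + 3 X^{2}$ ($Q{\left(X \right)} = \left(X^{2} + 2 X^{2}\right) + 2 = 3 X^{2} + 2 = 2 + 3 X^{2}$)
$v{\left(E,S \right)} = 1744 - 360 E S$ ($v{\left(E,S \right)} = 8 + 4 \left(- 90 E S + \left(2 + 3 \left(-12\right)^{2}\right)\right) = 8 + 4 \left(- 90 E S + \left(2 + 3 \cdot 144\right)\right) = 8 + 4 \left(- 90 E S + \left(2 + 432\right)\right) = 8 + 4 \left(- 90 E S + 434\right) = 8 + 4 \left(434 - 90 E S\right) = 8 - \left(-1736 + 360 E S\right) = 1744 - 360 E S$)
$\frac{1}{v{\left(129,37 \right)}} = \frac{1}{1744 - 46440 \cdot 37} = \frac{1}{1744 - 1718280} = \frac{1}{-1716536} = - \frac{1}{1716536}$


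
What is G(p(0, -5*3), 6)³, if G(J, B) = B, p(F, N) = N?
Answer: 216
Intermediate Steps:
G(p(0, -5*3), 6)³ = 6³ = 216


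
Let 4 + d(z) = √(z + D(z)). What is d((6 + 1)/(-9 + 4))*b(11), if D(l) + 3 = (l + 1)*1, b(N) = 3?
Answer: -12 + 6*I*√30/5 ≈ -12.0 + 6.5727*I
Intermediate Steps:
D(l) = -2 + l (D(l) = -3 + (l + 1)*1 = -3 + (1 + l)*1 = -3 + (1 + l) = -2 + l)
d(z) = -4 + √(-2 + 2*z) (d(z) = -4 + √(z + (-2 + z)) = -4 + √(-2 + 2*z))
d((6 + 1)/(-9 + 4))*b(11) = (-4 + √(-2 + 2*((6 + 1)/(-9 + 4))))*3 = (-4 + √(-2 + 2*(7/(-5))))*3 = (-4 + √(-2 + 2*(7*(-⅕))))*3 = (-4 + √(-2 + 2*(-7/5)))*3 = (-4 + √(-2 - 14/5))*3 = (-4 + √(-24/5))*3 = (-4 + 2*I*√30/5)*3 = -12 + 6*I*√30/5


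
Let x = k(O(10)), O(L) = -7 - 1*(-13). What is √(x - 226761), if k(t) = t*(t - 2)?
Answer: 3*I*√25193 ≈ 476.17*I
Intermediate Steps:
O(L) = 6 (O(L) = -7 + 13 = 6)
k(t) = t*(-2 + t)
x = 24 (x = 6*(-2 + 6) = 6*4 = 24)
√(x - 226761) = √(24 - 226761) = √(-226737) = 3*I*√25193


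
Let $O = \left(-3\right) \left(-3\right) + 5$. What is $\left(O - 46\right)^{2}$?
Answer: $1024$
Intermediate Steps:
$O = 14$ ($O = 9 + 5 = 14$)
$\left(O - 46\right)^{2} = \left(14 - 46\right)^{2} = \left(-32\right)^{2} = 1024$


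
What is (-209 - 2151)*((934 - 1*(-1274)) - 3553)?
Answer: 3174200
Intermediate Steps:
(-209 - 2151)*((934 - 1*(-1274)) - 3553) = -2360*((934 + 1274) - 3553) = -2360*(2208 - 3553) = -2360*(-1345) = 3174200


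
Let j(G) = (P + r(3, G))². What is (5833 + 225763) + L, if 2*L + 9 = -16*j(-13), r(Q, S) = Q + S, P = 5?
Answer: 462783/2 ≈ 2.3139e+5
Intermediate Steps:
j(G) = (8 + G)² (j(G) = (5 + (3 + G))² = (8 + G)²)
L = -409/2 (L = -9/2 + (-16*(8 - 13)²)/2 = -9/2 + (-16*(-5)²)/2 = -9/2 + (-16*25)/2 = -9/2 + (½)*(-400) = -9/2 - 200 = -409/2 ≈ -204.50)
(5833 + 225763) + L = (5833 + 225763) - 409/2 = 231596 - 409/2 = 462783/2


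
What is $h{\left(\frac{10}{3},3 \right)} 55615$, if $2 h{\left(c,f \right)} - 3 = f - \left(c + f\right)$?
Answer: $- \frac{55615}{6} \approx -9269.2$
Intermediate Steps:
$h{\left(c,f \right)} = \frac{3}{2} - \frac{c}{2}$ ($h{\left(c,f \right)} = \frac{3}{2} + \frac{f - \left(c + f\right)}{2} = \frac{3}{2} + \frac{\left(-1\right) c}{2} = \frac{3}{2} - \frac{c}{2}$)
$h{\left(\frac{10}{3},3 \right)} 55615 = \left(\frac{3}{2} - \frac{10 \cdot \frac{1}{3}}{2}\right) 55615 = \left(\frac{3}{2} - \frac{5}{3}\right) 55615 = \left(- \frac{1}{6}\right) 55615 = - \frac{55615}{6}$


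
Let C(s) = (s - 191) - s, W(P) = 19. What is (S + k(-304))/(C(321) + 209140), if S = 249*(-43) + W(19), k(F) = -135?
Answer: -10823/208949 ≈ -0.051797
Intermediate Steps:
C(s) = -191 (C(s) = (-191 + s) - s = -191)
S = -10688 (S = 249*(-43) + 19 = -10707 + 19 = -10688)
(S + k(-304))/(C(321) + 209140) = (-10688 - 135)/(-191 + 209140) = -10823/208949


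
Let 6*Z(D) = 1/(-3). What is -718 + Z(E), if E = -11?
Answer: -12925/18 ≈ -718.06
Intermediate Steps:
Z(D) = -1/18 (Z(D) = (⅙)/(-3) = (⅙)*(-⅓) = -1/18)
-718 + Z(E) = -718 - 1/18 = -12925/18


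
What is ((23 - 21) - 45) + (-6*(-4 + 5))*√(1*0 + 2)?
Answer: -43 - 6*√2 ≈ -51.485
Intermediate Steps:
((23 - 21) - 45) + (-6*(-4 + 5))*√(1*0 + 2) = (2 - 45) + (-6*1)*√(0 + 2) = -43 - 6*√2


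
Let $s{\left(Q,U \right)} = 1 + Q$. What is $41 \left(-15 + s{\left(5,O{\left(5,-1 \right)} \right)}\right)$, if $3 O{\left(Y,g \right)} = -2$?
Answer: $-369$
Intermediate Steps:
$O{\left(Y,g \right)} = - \frac{2}{3}$ ($O{\left(Y,g \right)} = \frac{1}{3} \left(-2\right) = - \frac{2}{3}$)
$41 \left(-15 + s{\left(5,O{\left(5,-1 \right)} \right)}\right) = 41 \left(-15 + \left(1 + 5\right)\right) = 41 \left(-15 + 6\right) = 41 \left(-9\right) = -369$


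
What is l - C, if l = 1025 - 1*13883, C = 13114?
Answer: -25972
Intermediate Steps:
l = -12858 (l = 1025 - 13883 = -12858)
l - C = -12858 - 1*13114 = -12858 - 13114 = -25972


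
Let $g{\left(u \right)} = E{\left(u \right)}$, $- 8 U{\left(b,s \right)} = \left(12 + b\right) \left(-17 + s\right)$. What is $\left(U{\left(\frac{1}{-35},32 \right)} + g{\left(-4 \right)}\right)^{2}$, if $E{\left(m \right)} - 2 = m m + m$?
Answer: $\frac{223729}{3136} \approx 71.342$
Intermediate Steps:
$E{\left(m \right)} = 2 + m + m^{2}$ ($E{\left(m \right)} = 2 + \left(m m + m\right) = 2 + \left(m^{2} + m\right) = 2 + \left(m + m^{2}\right) = 2 + m + m^{2}$)
$U{\left(b,s \right)} = - \frac{\left(-17 + s\right) \left(12 + b\right)}{8}$ ($U{\left(b,s \right)} = - \frac{\left(12 + b\right) \left(-17 + s\right)}{8} = - \frac{\left(-17 + s\right) \left(12 + b\right)}{8}$)
$g{\left(u \right)} = 2 + u + u^{2}$
$\left(U{\left(\frac{1}{-35},32 \right)} + g{\left(-4 \right)}\right)^{2} = \left(\left(\frac{51}{2} - 48 + \frac{17}{8 \left(-35\right)} - \frac{1}{8} \frac{1}{-35} \cdot 32\right) + \left(2 - 4 + \left(-4\right)^{2}\right)\right)^{2} = \left(\left(\frac{51}{2} - 48 + \frac{17}{8} \left(- \frac{1}{35}\right) - \left(- \frac{1}{280}\right) 32\right) + \left(2 - 4 + 16\right)\right)^{2} = \left(\left(\frac{51}{2} - 48 - \frac{17}{280} + \frac{4}{35}\right) + 14\right)^{2} = \left(- \frac{1257}{56} + 14\right)^{2} = \left(- \frac{473}{56}\right)^{2} = \frac{223729}{3136}$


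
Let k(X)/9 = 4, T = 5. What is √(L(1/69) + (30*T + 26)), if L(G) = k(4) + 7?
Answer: √219 ≈ 14.799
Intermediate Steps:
k(X) = 36 (k(X) = 9*4 = 36)
L(G) = 43 (L(G) = 36 + 7 = 43)
√(L(1/69) + (30*T + 26)) = √(43 + (30*5 + 26)) = √(43 + (150 + 26)) = √(43 + 176) = √219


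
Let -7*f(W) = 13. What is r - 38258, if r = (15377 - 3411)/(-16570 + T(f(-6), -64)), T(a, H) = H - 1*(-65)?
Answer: -633908768/16569 ≈ -38259.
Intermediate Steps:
f(W) = -13/7 (f(W) = -⅐*13 = -13/7)
T(a, H) = 65 + H (T(a, H) = H + 65 = 65 + H)
r = -11966/16569 (r = (15377 - 3411)/(-16570 + (65 - 64)) = 11966/(-16570 + 1) = 11966/(-16569) = 11966*(-1/16569) = -11966/16569 ≈ -0.72219)
r - 38258 = -11966/16569 - 38258 = -633908768/16569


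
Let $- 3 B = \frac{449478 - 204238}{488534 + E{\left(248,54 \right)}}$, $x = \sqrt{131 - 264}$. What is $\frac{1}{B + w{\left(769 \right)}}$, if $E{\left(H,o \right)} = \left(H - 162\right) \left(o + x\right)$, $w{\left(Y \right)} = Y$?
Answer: $\frac{210375125775129}{161743601155648271} - \frac{7908990 i \sqrt{133}}{161743601155648271} \approx 0.0013007 - 5.6392 \cdot 10^{-10} i$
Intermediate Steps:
$x = i \sqrt{133}$ ($x = \sqrt{-133} = i \sqrt{133} \approx 11.533 i$)
$E{\left(H,o \right)} = \left(-162 + H\right) \left(o + i \sqrt{133}\right)$ ($E{\left(H,o \right)} = \left(H - 162\right) \left(o + i \sqrt{133}\right) = \left(-162 + H\right) \left(o + i \sqrt{133}\right)$)
$B = - \frac{245240}{3 \left(493178 + 86 i \sqrt{133}\right)}$ ($B = - \frac{\left(449478 - 204238\right) \frac{1}{488534 + \left(\left(-162\right) 54 + 248 \cdot 54 - 162 i \sqrt{133} + i 248 \sqrt{133}\right)}}{3} = - \frac{245240 \frac{1}{488534 + \left(-8748 + 13392 - 162 i \sqrt{133} + 248 i \sqrt{133}\right)}}{3} = - \frac{245240 \frac{1}{488534 + \left(4644 + 86 i \sqrt{133}\right)}}{3} = - \frac{245240 \frac{1}{493178 + 86 i \sqrt{133}}}{3} = - \frac{245240}{3 \left(493178 + 86 i \sqrt{133}\right)} \approx -0.16575 + 0.00033334 i$)
$\frac{1}{B + w{\left(769 \right)}} = \frac{1}{\left(- \frac{2159767370}{13029938751} + \frac{2636330 i \sqrt{133}}{91209571257}\right) + 769} = \frac{1}{\frac{10017863132149}{13029938751} + \frac{2636330 i \sqrt{133}}{91209571257}}$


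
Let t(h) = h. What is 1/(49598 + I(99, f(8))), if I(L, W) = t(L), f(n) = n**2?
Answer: 1/49697 ≈ 2.0122e-5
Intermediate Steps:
I(L, W) = L
1/(49598 + I(99, f(8))) = 1/(49598 + 99) = 1/49697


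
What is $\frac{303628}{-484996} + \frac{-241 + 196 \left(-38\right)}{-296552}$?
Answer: $- \frac{21578089103}{35956633448} \approx -0.60011$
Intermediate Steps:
$\frac{303628}{-484996} + \frac{-241 + 196 \left(-38\right)}{-296552} = 303628 \left(- \frac{1}{484996}\right) + \left(-241 - 7448\right) \left(- \frac{1}{296552}\right) = - \frac{75907}{121249} - - \frac{7689}{296552} = - \frac{75907}{121249} + \frac{7689}{296552} = - \frac{21578089103}{35956633448}$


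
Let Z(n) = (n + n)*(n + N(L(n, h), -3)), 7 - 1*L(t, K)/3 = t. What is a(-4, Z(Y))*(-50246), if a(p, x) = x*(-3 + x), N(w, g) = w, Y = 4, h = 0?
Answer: -527783984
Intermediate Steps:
L(t, K) = 21 - 3*t
Z(n) = 2*n*(21 - 2*n) (Z(n) = (n + n)*(n + (21 - 3*n)) = (2*n)*(21 - 2*n) = 2*n*(21 - 2*n))
a(-4, Z(Y))*(-50246) = ((2*4*(21 - 2*4))*(-3 + 2*4*(21 - 2*4)))*(-50246) = ((2*4*(21 - 8))*(-3 + 2*4*(21 - 8)))*(-50246) = ((2*4*13)*(-3 + 2*4*13))*(-50246) = (104*(-3 + 104))*(-50246) = (104*101)*(-50246) = 10504*(-50246) = -527783984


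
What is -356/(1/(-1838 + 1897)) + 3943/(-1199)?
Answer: -25187739/1199 ≈ -21007.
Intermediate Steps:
-356/(1/(-1838 + 1897)) + 3943/(-1199) = -356/(1/59) + 3943*(-1/1199) = -356/1/59 - 3943/1199 = -356*59 - 3943/1199 = -21004 - 3943/1199 = -25187739/1199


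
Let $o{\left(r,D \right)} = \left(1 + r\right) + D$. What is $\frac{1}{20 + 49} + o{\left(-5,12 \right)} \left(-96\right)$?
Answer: $- \frac{52991}{69} \approx -767.99$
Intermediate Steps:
$o{\left(r,D \right)} = 1 + D + r$
$\frac{1}{20 + 49} + o{\left(-5,12 \right)} \left(-96\right) = \frac{1}{20 + 49} + \left(1 + 12 - 5\right) \left(-96\right) = \frac{1}{69} + 8 \left(-96\right) = \frac{1}{69} - 768 = - \frac{52991}{69}$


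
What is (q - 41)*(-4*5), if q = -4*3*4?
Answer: 1780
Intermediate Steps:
q = -48 (q = -12*4 = -48)
(q - 41)*(-4*5) = (-48 - 41)*(-4*5) = -89*(-20) = 1780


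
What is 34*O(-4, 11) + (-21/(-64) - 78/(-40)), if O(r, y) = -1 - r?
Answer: 33369/320 ≈ 104.28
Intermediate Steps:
34*O(-4, 11) + (-21/(-64) - 78/(-40)) = 34*(-1 - 1*(-4)) + (-21/(-64) - 78/(-40)) = 34*(-1 + 4) + (-21*(-1/64) - 78*(-1/40)) = 34*3 + (21/64 + 39/20) = 102 + 729/320 = 33369/320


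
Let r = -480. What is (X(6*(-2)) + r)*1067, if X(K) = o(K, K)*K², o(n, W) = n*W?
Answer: 21613152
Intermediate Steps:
o(n, W) = W*n
X(K) = K⁴ (X(K) = (K*K)*K² = K²*K² = K⁴)
(X(6*(-2)) + r)*1067 = ((6*(-2))⁴ - 480)*1067 = ((-12)⁴ - 480)*1067 = (20736 - 480)*1067 = 20256*1067 = 21613152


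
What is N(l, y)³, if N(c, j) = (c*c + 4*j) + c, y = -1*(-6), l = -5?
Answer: 85184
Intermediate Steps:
y = 6
N(c, j) = c + c² + 4*j (N(c, j) = (c² + 4*j) + c = c + c² + 4*j)
N(l, y)³ = (-5 + (-5)² + 4*6)³ = (-5 + 25 + 24)³ = 44³ = 85184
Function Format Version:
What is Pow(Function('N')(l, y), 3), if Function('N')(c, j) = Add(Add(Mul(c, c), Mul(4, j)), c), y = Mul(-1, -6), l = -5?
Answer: 85184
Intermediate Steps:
y = 6
Function('N')(c, j) = Add(c, Pow(c, 2), Mul(4, j)) (Function('N')(c, j) = Add(Add(Pow(c, 2), Mul(4, j)), c) = Add(c, Pow(c, 2), Mul(4, j)))
Pow(Function('N')(l, y), 3) = Pow(Add(-5, Pow(-5, 2), Mul(4, 6)), 3) = Pow(Add(-5, 25, 24), 3) = Pow(44, 3) = 85184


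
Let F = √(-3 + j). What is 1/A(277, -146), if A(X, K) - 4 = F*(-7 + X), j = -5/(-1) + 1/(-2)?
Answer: -2/54667 + 135*√6/109334 ≈ 0.0029879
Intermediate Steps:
j = 9/2 (j = -5*(-1) + 1*(-½) = 5 - ½ = 9/2 ≈ 4.5000)
F = √6/2 (F = √(-3 + 9/2) = √(3/2) = √6/2 ≈ 1.2247)
A(X, K) = 4 + √6*(-7 + X)/2 (A(X, K) = 4 + (√6/2)*(-7 + X) = 4 + √6*(-7 + X)/2)
1/A(277, -146) = 1/(4 - 7*√6/2 + (½)*277*√6) = 1/(4 - 7*√6/2 + 277*√6/2) = 1/(4 + 135*√6)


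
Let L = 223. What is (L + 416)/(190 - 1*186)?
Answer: 639/4 ≈ 159.75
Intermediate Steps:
(L + 416)/(190 - 1*186) = (223 + 416)/(190 - 1*186) = 639/(190 - 186) = 639/4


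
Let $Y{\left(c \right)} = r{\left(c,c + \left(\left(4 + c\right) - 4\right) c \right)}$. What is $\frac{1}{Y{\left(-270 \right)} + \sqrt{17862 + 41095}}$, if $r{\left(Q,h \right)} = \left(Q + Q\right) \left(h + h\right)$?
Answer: $- \frac{78440400}{6152896352101043} - \frac{\sqrt{58957}}{6152896352101043} \approx -1.2749 \cdot 10^{-8}$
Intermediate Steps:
$r{\left(Q,h \right)} = 4 Q h$ ($r{\left(Q,h \right)} = 2 Q 2 h = 4 Q h$)
$Y{\left(c \right)} = 4 c \left(c + c^{2}\right)$ ($Y{\left(c \right)} = 4 c \left(c + \left(\left(4 + c\right) - 4\right) c\right) = 4 c \left(c + c c\right) = 4 c \left(c + c^{2}\right)$)
$\frac{1}{Y{\left(-270 \right)} + \sqrt{17862 + 41095}} = \frac{1}{4 \left(-270\right)^{2} \left(1 - 270\right) + \sqrt{17862 + 41095}} = \frac{1}{4 \cdot 72900 \left(-269\right) + \sqrt{58957}} = \frac{1}{-78440400 + \sqrt{58957}}$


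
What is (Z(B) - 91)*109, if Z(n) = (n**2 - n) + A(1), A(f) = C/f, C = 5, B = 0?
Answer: -9374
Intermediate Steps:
A(f) = 5/f
Z(n) = 5 + n**2 - n (Z(n) = (n**2 - n) + 5/1 = (n**2 - n) + 5*1 = (n**2 - n) + 5 = 5 + n**2 - n)
(Z(B) - 91)*109 = ((5 + 0**2 - 1*0) - 91)*109 = ((5 + 0 + 0) - 91)*109 = (5 - 91)*109 = -86*109 = -9374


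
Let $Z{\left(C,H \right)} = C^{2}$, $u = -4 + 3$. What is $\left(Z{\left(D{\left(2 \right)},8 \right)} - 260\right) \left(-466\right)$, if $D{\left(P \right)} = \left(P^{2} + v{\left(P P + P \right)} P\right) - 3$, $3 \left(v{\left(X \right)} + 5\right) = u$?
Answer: $\frac{698534}{9} \approx 77615.0$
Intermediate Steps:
$u = -1$
$v{\left(X \right)} = - \frac{16}{3}$ ($v{\left(X \right)} = -5 + \frac{1}{3} \left(-1\right) = -5 - \frac{1}{3} = - \frac{16}{3}$)
$D{\left(P \right)} = -3 + P^{2} - \frac{16 P}{3}$ ($D{\left(P \right)} = \left(P^{2} - \frac{16 P}{3}\right) - 3 = -3 + P^{2} - \frac{16 P}{3}$)
$\left(Z{\left(D{\left(2 \right)},8 \right)} - 260\right) \left(-466\right) = \left(\left(-3 + 2^{2} - \frac{32}{3}\right)^{2} - 260\right) \left(-466\right) = \left(\left(-3 + 4 - \frac{32}{3}\right)^{2} - 260\right) \left(-466\right) = \left(\left(- \frac{29}{3}\right)^{2} - 260\right) \left(-466\right) = \left(\frac{841}{9} - 260\right) \left(-466\right) = \left(- \frac{1499}{9}\right) \left(-466\right) = \frac{698534}{9}$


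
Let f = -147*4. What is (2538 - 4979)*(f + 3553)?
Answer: -7237565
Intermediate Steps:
f = -588
(2538 - 4979)*(f + 3553) = (2538 - 4979)*(-588 + 3553) = -2441*2965 = -7237565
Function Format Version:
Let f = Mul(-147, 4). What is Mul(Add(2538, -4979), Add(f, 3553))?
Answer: -7237565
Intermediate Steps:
f = -588
Mul(Add(2538, -4979), Add(f, 3553)) = Mul(Add(2538, -4979), Add(-588, 3553)) = Mul(-2441, 2965) = -7237565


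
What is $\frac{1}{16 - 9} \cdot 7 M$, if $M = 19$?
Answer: $19$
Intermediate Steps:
$\frac{1}{16 - 9} \cdot 7 M = \frac{1}{16 - 9} \cdot 7 \cdot 19 = \frac{1}{7} \cdot 7 \cdot 19 = 1 \cdot 19 = 19$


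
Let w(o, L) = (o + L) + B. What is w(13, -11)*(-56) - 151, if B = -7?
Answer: 129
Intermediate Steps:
w(o, L) = -7 + L + o (w(o, L) = (o + L) - 7 = (L + o) - 7 = -7 + L + o)
w(13, -11)*(-56) - 151 = (-7 - 11 + 13)*(-56) - 151 = -5*(-56) - 151 = 280 - 151 = 129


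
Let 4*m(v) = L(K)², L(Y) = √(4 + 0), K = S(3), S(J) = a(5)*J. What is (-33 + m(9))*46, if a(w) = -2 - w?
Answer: -1472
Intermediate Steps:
S(J) = -7*J (S(J) = (-2 - 1*5)*J = (-2 - 5)*J = -7*J)
K = -21 (K = -7*3 = -21)
L(Y) = 2 (L(Y) = √4 = 2)
m(v) = 1 (m(v) = (¼)*2² = (¼)*4 = 1)
(-33 + m(9))*46 = (-33 + 1)*46 = -32*46 = -1472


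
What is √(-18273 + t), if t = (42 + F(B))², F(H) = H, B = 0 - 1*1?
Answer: 4*I*√1037 ≈ 128.81*I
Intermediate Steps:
B = -1 (B = 0 - 1 = -1)
t = 1681 (t = (42 - 1)² = 41² = 1681)
√(-18273 + t) = √(-18273 + 1681) = √(-16592) = 4*I*√1037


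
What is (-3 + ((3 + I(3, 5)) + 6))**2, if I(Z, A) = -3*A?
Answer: 81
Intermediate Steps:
(-3 + ((3 + I(3, 5)) + 6))**2 = (-3 + ((3 - 3*5) + 6))**2 = (-3 + ((3 - 15) + 6))**2 = (-3 + (-12 + 6))**2 = (-3 - 6)**2 = (-9)**2 = 81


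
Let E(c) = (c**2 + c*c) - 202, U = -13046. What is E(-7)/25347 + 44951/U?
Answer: -1140729781/330676962 ≈ -3.4497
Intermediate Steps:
E(c) = -202 + 2*c**2 (E(c) = (c**2 + c**2) - 202 = 2*c**2 - 202 = -202 + 2*c**2)
E(-7)/25347 + 44951/U = (-202 + 2*(-7)**2)/25347 + 44951/(-13046) = (-202 + 2*49)*(1/25347) + 44951*(-1/13046) = (-202 + 98)*(1/25347) - 44951/13046 = -104*1/25347 - 44951/13046 = -104/25347 - 44951/13046 = -1140729781/330676962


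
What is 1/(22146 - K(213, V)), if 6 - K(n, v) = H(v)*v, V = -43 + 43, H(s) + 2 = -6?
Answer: 1/22140 ≈ 4.5167e-5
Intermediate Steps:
H(s) = -8 (H(s) = -2 - 6 = -8)
V = 0
K(n, v) = 6 + 8*v (K(n, v) = 6 - (-8)*v = 6 + 8*v)
1/(22146 - K(213, V)) = 1/(22146 - (6 + 8*0)) = 1/(22146 - (6 + 0)) = 1/(22146 - 1*6) = 1/(22146 - 6) = 1/22140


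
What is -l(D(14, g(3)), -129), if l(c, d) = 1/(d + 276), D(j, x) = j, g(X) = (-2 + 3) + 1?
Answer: -1/147 ≈ -0.0068027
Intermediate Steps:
g(X) = 2 (g(X) = 1 + 1 = 2)
l(c, d) = 1/(276 + d)
-l(D(14, g(3)), -129) = -1/(276 - 129) = -1/147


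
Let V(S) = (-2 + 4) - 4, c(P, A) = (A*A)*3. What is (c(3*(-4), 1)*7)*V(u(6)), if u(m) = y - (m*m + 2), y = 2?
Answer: -42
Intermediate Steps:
c(P, A) = 3*A² (c(P, A) = A²*3 = 3*A²)
u(m) = -m² (u(m) = 2 - (m*m + 2) = 2 - (m² + 2) = 2 - (2 + m²) = 2 + (-2 - m²) = -m²)
V(S) = -2 (V(S) = 2 - 4 = -2)
(c(3*(-4), 1)*7)*V(u(6)) = ((3*1²)*7)*(-2) = ((3*1)*7)*(-2) = (3*7)*(-2) = 21*(-2) = -42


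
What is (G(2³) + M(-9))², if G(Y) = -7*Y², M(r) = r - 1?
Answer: 209764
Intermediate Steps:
M(r) = -1 + r
(G(2³) + M(-9))² = (-7*(2³)² + (-1 - 9))² = (-7*8² - 10)² = (-7*64 - 10)² = (-448 - 10)² = (-458)² = 209764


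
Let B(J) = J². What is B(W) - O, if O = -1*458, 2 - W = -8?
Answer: 558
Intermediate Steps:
W = 10 (W = 2 - 1*(-8) = 2 + 8 = 10)
O = -458
B(W) - O = 10² - 1*(-458) = 100 + 458 = 558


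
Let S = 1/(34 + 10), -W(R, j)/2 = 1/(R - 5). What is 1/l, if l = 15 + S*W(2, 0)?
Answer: 66/991 ≈ 0.066599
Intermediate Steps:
W(R, j) = -2/(-5 + R) (W(R, j) = -2/(R - 5) = -2/(-5 + R))
S = 1/44 ≈ 0.022727
l = 991/66 (l = 15 + (-2/(-5 + 2))/44 = 15 + (-2/(-3))/44 = 15 + (-2*(-⅓))/44 = 15 + (1/44)*(⅔) = 15 + 1/66 = 991/66 ≈ 15.015)
1/l = 1/(991/66) = 66/991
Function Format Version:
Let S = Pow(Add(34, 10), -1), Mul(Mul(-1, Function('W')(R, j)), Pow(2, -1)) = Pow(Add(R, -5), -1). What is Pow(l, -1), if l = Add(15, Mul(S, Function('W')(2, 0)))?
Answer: Rational(66, 991) ≈ 0.066599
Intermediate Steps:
Function('W')(R, j) = Mul(-2, Pow(Add(-5, R), -1)) (Function('W')(R, j) = Mul(-2, Pow(Add(R, -5), -1)) = Mul(-2, Pow(Add(-5, R), -1)))
S = Rational(1, 44) (S = Pow(44, -1) = Rational(1, 44) ≈ 0.022727)
l = Rational(991, 66) (l = Add(15, Mul(Rational(1, 44), Mul(-2, Pow(Add(-5, 2), -1)))) = Add(15, Mul(Rational(1, 44), Mul(-2, Pow(-3, -1)))) = Add(15, Mul(Rational(1, 44), Mul(-2, Rational(-1, 3)))) = Add(15, Mul(Rational(1, 44), Rational(2, 3))) = Add(15, Rational(1, 66)) = Rational(991, 66) ≈ 15.015)
Pow(l, -1) = Pow(Rational(991, 66), -1) = Rational(66, 991)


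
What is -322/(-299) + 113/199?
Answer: 4255/2587 ≈ 1.6448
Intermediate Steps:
-322/(-299) + 113/199 = -322*(-1/299) + 113*(1/199) = 14/13 + 113/199 = 4255/2587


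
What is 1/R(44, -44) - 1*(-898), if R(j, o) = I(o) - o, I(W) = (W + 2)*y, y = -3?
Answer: 152661/170 ≈ 898.01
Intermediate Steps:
I(W) = -6 - 3*W (I(W) = (W + 2)*(-3) = (2 + W)*(-3) = -6 - 3*W)
R(j, o) = -6 - 4*o (R(j, o) = (-6 - 3*o) - o = -6 - 4*o)
1/R(44, -44) - 1*(-898) = 1/(-6 - 4*(-44)) - 1*(-898) = 1/(-6 + 176) + 898 = 1/170 + 898 = 152661/170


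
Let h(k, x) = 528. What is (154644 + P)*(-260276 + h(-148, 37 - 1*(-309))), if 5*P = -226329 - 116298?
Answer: -111845670564/5 ≈ -2.2369e+10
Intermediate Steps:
P = -342627/5 (P = (-226329 - 116298)/5 = (1/5)*(-342627) = -342627/5 ≈ -68525.)
(154644 + P)*(-260276 + h(-148, 37 - 1*(-309))) = (154644 - 342627/5)*(-260276 + 528) = (430593/5)*(-259748) = -111845670564/5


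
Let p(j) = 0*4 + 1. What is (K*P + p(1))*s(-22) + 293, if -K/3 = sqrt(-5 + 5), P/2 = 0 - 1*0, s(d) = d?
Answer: 271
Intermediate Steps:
P = 0 (P = 2*(0 - 1*0) = 2*(0 + 0) = 2*0 = 0)
p(j) = 1 (p(j) = 0 + 1 = 1)
K = 0 (K = -3*sqrt(-5 + 5) = -3*sqrt(0) = -3*0 = 0)
(K*P + p(1))*s(-22) + 293 = (0*0 + 1)*(-22) + 293 = (0 + 1)*(-22) + 293 = 1*(-22) + 293 = -22 + 293 = 271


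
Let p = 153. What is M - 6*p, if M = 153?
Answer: -765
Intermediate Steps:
M - 6*p = 153 - 6*153 = 153 - 918 = -765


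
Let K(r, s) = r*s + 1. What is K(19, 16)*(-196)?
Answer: -59780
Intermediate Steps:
K(r, s) = 1 + r*s
K(19, 16)*(-196) = (1 + 19*16)*(-196) = (1 + 304)*(-196) = 305*(-196) = -59780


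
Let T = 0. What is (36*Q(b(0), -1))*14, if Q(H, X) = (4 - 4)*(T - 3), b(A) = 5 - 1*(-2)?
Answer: 0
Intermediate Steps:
b(A) = 7 (b(A) = 5 + 2 = 7)
Q(H, X) = 0 (Q(H, X) = (4 - 4)*(0 - 3) = 0*(-3) = 0)
(36*Q(b(0), -1))*14 = (36*0)*14 = 0*14 = 0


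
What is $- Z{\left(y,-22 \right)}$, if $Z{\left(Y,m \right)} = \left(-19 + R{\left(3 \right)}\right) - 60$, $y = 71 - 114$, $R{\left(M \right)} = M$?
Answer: $76$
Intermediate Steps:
$y = -43$ ($y = 71 - 114 = -43$)
$Z{\left(Y,m \right)} = -76$ ($Z{\left(Y,m \right)} = \left(-19 + 3\right) - 60 = -16 - 60 = -76$)
$- Z{\left(y,-22 \right)} = \left(-1\right) \left(-76\right) = 76$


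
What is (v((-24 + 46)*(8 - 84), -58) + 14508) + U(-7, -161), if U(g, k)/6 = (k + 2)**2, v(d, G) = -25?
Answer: 166169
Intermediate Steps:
U(g, k) = 6*(2 + k)**2 (U(g, k) = 6*(k + 2)**2 = 6*(2 + k)**2)
(v((-24 + 46)*(8 - 84), -58) + 14508) + U(-7, -161) = (-25 + 14508) + 6*(2 - 161)**2 = 14483 + 6*(-159)**2 = 14483 + 6*25281 = 14483 + 151686 = 166169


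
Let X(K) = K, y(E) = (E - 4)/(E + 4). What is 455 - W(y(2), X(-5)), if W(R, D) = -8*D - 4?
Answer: 419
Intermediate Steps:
y(E) = (-4 + E)/(4 + E)
W(R, D) = -4 - 8*D
455 - W(y(2), X(-5)) = 455 - (-4 - 8*(-5)) = 455 - (-4 + 40) = 455 - 1*36 = 455 - 36 = 419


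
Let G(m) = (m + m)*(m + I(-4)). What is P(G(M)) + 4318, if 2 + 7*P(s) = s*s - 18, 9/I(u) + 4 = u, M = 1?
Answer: 483297/112 ≈ 4315.1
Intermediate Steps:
I(u) = 9/(-4 + u)
G(m) = 2*m*(-9/8 + m) (G(m) = (m + m)*(m + 9/(-4 - 4)) = (2*m)*(m + 9/(-8)) = (2*m)*(m + 9*(-⅛)) = (2*m)*(m - 9/8) = (2*m)*(-9/8 + m) = 2*m*(-9/8 + m))
P(s) = -20/7 + s²/7 (P(s) = -2/7 + (s*s - 18)/7 = -2/7 + (s² - 18)/7 = -2/7 + (-18 + s²)/7 = -2/7 + (-18/7 + s²/7) = -20/7 + s²/7)
P(G(M)) + 4318 = (-20/7 + ((¼)*1*(-9 + 8*1))²/7) + 4318 = (-20/7 + ((¼)*1*(-9 + 8))²/7) + 4318 = (-20/7 + ((¼)*1*(-1))²/7) + 4318 = (-20/7 + (-¼)²/7) + 4318 = (-20/7 + (⅐)*(1/16)) + 4318 = (-20/7 + 1/112) + 4318 = -319/112 + 4318 = 483297/112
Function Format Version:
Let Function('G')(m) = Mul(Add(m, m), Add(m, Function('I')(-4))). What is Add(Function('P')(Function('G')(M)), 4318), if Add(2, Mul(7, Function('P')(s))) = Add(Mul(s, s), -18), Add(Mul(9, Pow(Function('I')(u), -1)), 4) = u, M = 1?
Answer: Rational(483297, 112) ≈ 4315.1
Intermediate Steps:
Function('I')(u) = Mul(9, Pow(Add(-4, u), -1))
Function('G')(m) = Mul(2, m, Add(Rational(-9, 8), m)) (Function('G')(m) = Mul(Add(m, m), Add(m, Mul(9, Pow(Add(-4, -4), -1)))) = Mul(Mul(2, m), Add(m, Mul(9, Pow(-8, -1)))) = Mul(Mul(2, m), Add(m, Mul(9, Rational(-1, 8)))) = Mul(Mul(2, m), Add(m, Rational(-9, 8))) = Mul(Mul(2, m), Add(Rational(-9, 8), m)) = Mul(2, m, Add(Rational(-9, 8), m)))
Function('P')(s) = Add(Rational(-20, 7), Mul(Rational(1, 7), Pow(s, 2))) (Function('P')(s) = Add(Rational(-2, 7), Mul(Rational(1, 7), Add(Mul(s, s), -18))) = Add(Rational(-2, 7), Mul(Rational(1, 7), Add(Pow(s, 2), -18))) = Add(Rational(-2, 7), Mul(Rational(1, 7), Add(-18, Pow(s, 2)))) = Add(Rational(-2, 7), Add(Rational(-18, 7), Mul(Rational(1, 7), Pow(s, 2)))) = Add(Rational(-20, 7), Mul(Rational(1, 7), Pow(s, 2))))
Add(Function('P')(Function('G')(M)), 4318) = Add(Add(Rational(-20, 7), Mul(Rational(1, 7), Pow(Mul(Rational(1, 4), 1, Add(-9, Mul(8, 1))), 2))), 4318) = Add(Add(Rational(-20, 7), Mul(Rational(1, 7), Pow(Mul(Rational(1, 4), 1, Add(-9, 8)), 2))), 4318) = Add(Add(Rational(-20, 7), Mul(Rational(1, 7), Pow(Mul(Rational(1, 4), 1, -1), 2))), 4318) = Add(Add(Rational(-20, 7), Mul(Rational(1, 7), Pow(Rational(-1, 4), 2))), 4318) = Add(Add(Rational(-20, 7), Mul(Rational(1, 7), Rational(1, 16))), 4318) = Add(Add(Rational(-20, 7), Rational(1, 112)), 4318) = Add(Rational(-319, 112), 4318) = Rational(483297, 112)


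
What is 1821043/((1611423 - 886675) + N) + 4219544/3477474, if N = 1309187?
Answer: 6785672389/3217905405 ≈ 2.1087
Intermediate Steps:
1821043/((1611423 - 886675) + N) + 4219544/3477474 = 1821043/((1611423 - 886675) + 1309187) + 4219544/3477474 = 1821043/(724748 + 1309187) + 4219544*(1/3477474) = 1821043/2033935 + 301396/248391 = 1821043*(1/2033935) + 301396/248391 = 11599/12955 + 301396/248391 = 6785672389/3217905405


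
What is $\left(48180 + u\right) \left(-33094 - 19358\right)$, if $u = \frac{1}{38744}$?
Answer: $- \frac{24477852482073}{9686} \approx -2.5271 \cdot 10^{9}$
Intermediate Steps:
$u = \frac{1}{38744} \approx 2.581 \cdot 10^{-5}$
$\left(48180 + u\right) \left(-33094 - 19358\right) = \left(48180 + \frac{1}{38744}\right) \left(-33094 - 19358\right) = \frac{1866685921}{38744} \left(-52452\right) = - \frac{24477852482073}{9686}$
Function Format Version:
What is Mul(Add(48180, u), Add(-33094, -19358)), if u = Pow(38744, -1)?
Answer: Rational(-24477852482073, 9686) ≈ -2.5271e+9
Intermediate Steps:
u = Rational(1, 38744) ≈ 2.5810e-5
Mul(Add(48180, u), Add(-33094, -19358)) = Mul(Add(48180, Rational(1, 38744)), Add(-33094, -19358)) = Mul(Rational(1866685921, 38744), -52452) = Rational(-24477852482073, 9686)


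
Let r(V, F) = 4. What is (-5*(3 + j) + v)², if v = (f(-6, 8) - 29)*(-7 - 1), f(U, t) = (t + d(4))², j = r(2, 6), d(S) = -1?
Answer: 38025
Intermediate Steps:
j = 4
f(U, t) = (-1 + t)² (f(U, t) = (t - 1)² = (-1 + t)²)
v = -160 (v = ((-1 + 8)² - 29)*(-7 - 1) = (7² - 29)*(-8) = (49 - 29)*(-8) = 20*(-8) = -160)
(-5*(3 + j) + v)² = (-5*(3 + 4) - 160)² = (-5*7 - 160)² = (-35 - 160)² = (-195)² = 38025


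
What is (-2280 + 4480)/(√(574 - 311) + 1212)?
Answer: 2666400/1468681 - 2200*√263/1468681 ≈ 1.7912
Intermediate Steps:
(-2280 + 4480)/(√(574 - 311) + 1212) = 2200/(√263 + 1212) = 2200/(1212 + √263)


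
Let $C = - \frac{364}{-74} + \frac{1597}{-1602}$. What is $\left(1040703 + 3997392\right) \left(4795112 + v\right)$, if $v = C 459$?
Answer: $\frac{159165834195632415}{6586} \approx 2.4167 \cdot 10^{13}$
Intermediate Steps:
$C = \frac{232475}{59274}$ ($C = \left(-364\right) \left(- \frac{1}{74}\right) + 1597 \left(- \frac{1}{1602}\right) = \frac{182}{37} - \frac{1597}{1602} = \frac{232475}{59274} \approx 3.922$)
$v = \frac{11856225}{6586}$ ($v = \frac{232475}{59274} \cdot 459 = \frac{11856225}{6586} \approx 1800.2$)
$\left(1040703 + 3997392\right) \left(4795112 + v\right) = \left(1040703 + 3997392\right) \left(4795112 + \frac{11856225}{6586}\right) = 5038095 \cdot \frac{31592463857}{6586} = \frac{159165834195632415}{6586}$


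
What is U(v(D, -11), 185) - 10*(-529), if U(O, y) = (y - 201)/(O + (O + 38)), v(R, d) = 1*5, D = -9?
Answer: 15869/3 ≈ 5289.7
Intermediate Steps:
v(R, d) = 5
U(O, y) = (-201 + y)/(38 + 2*O) (U(O, y) = (-201 + y)/(O + (38 + O)) = (-201 + y)/(38 + 2*O))
U(v(D, -11), 185) - 10*(-529) = (-201 + 185)/(2*(19 + 5)) - 10*(-529) = (½)*(-16)/24 - 1*(-5290) = (½)*(1/24)*(-16) + 5290 = -⅓ + 5290 = 15869/3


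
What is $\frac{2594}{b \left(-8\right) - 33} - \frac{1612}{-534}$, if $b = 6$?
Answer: $- \frac{209104}{7209} \approx -29.006$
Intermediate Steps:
$\frac{2594}{b \left(-8\right) - 33} - \frac{1612}{-534} = \frac{2594}{6 \left(-8\right) - 33} - \frac{1612}{-534} = \frac{2594}{-48 - 33} - - \frac{806}{267} = \frac{2594}{-81} + \frac{806}{267} = 2594 \left(- \frac{1}{81}\right) + \frac{806}{267} = - \frac{2594}{81} + \frac{806}{267} = - \frac{209104}{7209}$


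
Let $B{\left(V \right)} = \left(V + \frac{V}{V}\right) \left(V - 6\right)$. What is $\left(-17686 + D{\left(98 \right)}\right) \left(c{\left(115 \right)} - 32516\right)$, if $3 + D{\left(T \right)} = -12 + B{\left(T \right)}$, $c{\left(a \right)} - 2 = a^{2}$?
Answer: $165750377$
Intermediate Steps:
$B{\left(V \right)} = \left(1 + V\right) \left(-6 + V\right)$ ($B{\left(V \right)} = \left(V + 1\right) \left(-6 + V\right) = \left(1 + V\right) \left(-6 + V\right)$)
$c{\left(a \right)} = 2 + a^{2}$
$D{\left(T \right)} = -21 + T^{2} - 5 T$ ($D{\left(T \right)} = -3 - \left(18 - T^{2} + 5 T\right) = -21 + T^{2} - 5 T$)
$\left(-17686 + D{\left(98 \right)}\right) \left(c{\left(115 \right)} - 32516\right) = \left(-17686 - \left(511 - 9604\right)\right) \left(\left(2 + 115^{2}\right) - 32516\right) = \left(-17686 - -9093\right) \left(\left(2 + 13225\right) - 32516\right) = \left(-17686 + 9093\right) \left(13227 - 32516\right) = \left(-8593\right) \left(-19289\right) = 165750377$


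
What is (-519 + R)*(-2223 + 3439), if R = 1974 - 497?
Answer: 1164928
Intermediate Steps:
R = 1477
(-519 + R)*(-2223 + 3439) = (-519 + 1477)*(-2223 + 3439) = 958*1216 = 1164928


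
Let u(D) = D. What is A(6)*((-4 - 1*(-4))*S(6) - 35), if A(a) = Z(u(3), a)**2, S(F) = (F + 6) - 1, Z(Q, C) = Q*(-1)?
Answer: -315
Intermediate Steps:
Z(Q, C) = -Q
S(F) = 5 + F (S(F) = (6 + F) - 1 = 5 + F)
A(a) = 9 (A(a) = (-1*3)**2 = (-3)**2 = 9)
A(6)*((-4 - 1*(-4))*S(6) - 35) = 9*((-4 - 1*(-4))*(5 + 6) - 35) = 9*((-4 + 4)*11 - 35) = 9*(0*11 - 35) = 9*(0 - 35) = 9*(-35) = -315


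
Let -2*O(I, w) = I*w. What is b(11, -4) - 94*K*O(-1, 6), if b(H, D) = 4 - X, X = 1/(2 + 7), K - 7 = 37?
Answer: -111637/9 ≈ -12404.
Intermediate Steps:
K = 44 (K = 7 + 37 = 44)
X = ⅑ (X = 1/9 = ⅑ ≈ 0.11111)
b(H, D) = 35/9 (b(H, D) = 4 - 1*⅑ = 4 - ⅑ = 35/9)
O(I, w) = -I*w/2
b(11, -4) - 94*K*O(-1, 6) = 35/9 - 4136*(-½*(-1)*6) = 35/9 - 4136*3 = 35/9 - 94*132 = 35/9 - 12408 = -111637/9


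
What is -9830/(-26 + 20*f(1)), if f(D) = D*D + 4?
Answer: -4915/37 ≈ -132.84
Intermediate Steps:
f(D) = 4 + D² (f(D) = D² + 4 = 4 + D²)
-9830/(-26 + 20*f(1)) = -9830/(-26 + 20*(4 + 1²)) = -9830/(-26 + 20*(4 + 1)) = -9830/(-26 + 20*5) = -9830/(-26 + 100) = -9830/74 = -9830*1/74 = -4915/37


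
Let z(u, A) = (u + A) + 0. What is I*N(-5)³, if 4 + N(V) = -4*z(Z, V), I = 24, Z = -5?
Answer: 1119744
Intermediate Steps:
z(u, A) = A + u (z(u, A) = (A + u) + 0 = A + u)
N(V) = 16 - 4*V (N(V) = -4 - 4*(V - 5) = -4 - 4*(-5 + V) = -4 + (20 - 4*V) = 16 - 4*V)
I*N(-5)³ = 24*(16 - 4*(-5))³ = 24*(16 + 20)³ = 24*36³ = 24*46656 = 1119744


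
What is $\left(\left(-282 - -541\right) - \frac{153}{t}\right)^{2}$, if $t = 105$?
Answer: $\frac{81252196}{1225} \approx 66328.0$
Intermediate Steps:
$\left(\left(-282 - -541\right) - \frac{153}{t}\right)^{2} = \left(\left(-282 - -541\right) - \frac{153}{105}\right)^{2} = \left(\left(-282 + 541\right) - \frac{51}{35}\right)^{2} = \left(259 - \frac{51}{35}\right)^{2} = \left(\frac{9014}{35}\right)^{2} = \frac{81252196}{1225}$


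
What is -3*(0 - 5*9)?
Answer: 135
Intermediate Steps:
-3*(0 - 5*9) = -3*(0 - 45) = -3*(-45) = 135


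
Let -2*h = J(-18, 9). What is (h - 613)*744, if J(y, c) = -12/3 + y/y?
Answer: -454956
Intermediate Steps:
J(y, c) = -3 (J(y, c) = -12*1/3 + 1 = -4 + 1 = -3)
h = 3/2 (h = -1/2*(-3) = 3/2 ≈ 1.5000)
(h - 613)*744 = (3/2 - 613)*744 = -1223/2*744 = -454956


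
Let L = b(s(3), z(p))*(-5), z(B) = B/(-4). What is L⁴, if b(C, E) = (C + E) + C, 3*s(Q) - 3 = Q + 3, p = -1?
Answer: 244140625/256 ≈ 9.5367e+5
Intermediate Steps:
s(Q) = 2 + Q/3 (s(Q) = 1 + (Q + 3)/3 = 1 + (3 + Q)/3 = 1 + (1 + Q/3) = 2 + Q/3)
z(B) = -B/4 (z(B) = B*(-¼) = -B/4)
b(C, E) = E + 2*C
L = -125/4 (L = (-¼*(-1) + 2*(2 + (⅓)*3))*(-5) = (¼ + 2*(2 + 1))*(-5) = (¼ + 2*3)*(-5) = (¼ + 6)*(-5) = (25/4)*(-5) = -125/4 ≈ -31.250)
L⁴ = (-125/4)⁴ = 244140625/256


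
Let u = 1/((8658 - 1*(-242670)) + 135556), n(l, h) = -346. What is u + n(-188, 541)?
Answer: -133861863/386884 ≈ -346.00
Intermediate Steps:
u = 1/386884 (u = 1/((8658 + 242670) + 135556) = 1/(251328 + 135556) = 1/386884 ≈ 2.5848e-6)
u + n(-188, 541) = 1/386884 - 346 = -133861863/386884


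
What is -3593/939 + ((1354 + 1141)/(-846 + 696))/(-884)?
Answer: -10535311/2766920 ≈ -3.8076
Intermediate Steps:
-3593/939 + ((1354 + 1141)/(-846 + 696))/(-884) = -3593*1/939 + (2495/(-150))*(-1/884) = -3593/939 + (2495*(-1/150))*(-1/884) = -3593/939 - 499/30*(-1/884) = -3593/939 + 499/26520 = -10535311/2766920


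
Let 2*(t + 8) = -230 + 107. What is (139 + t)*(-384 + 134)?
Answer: -17375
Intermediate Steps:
t = -139/2 (t = -8 + (-230 + 107)/2 = -8 + (1/2)*(-123) = -8 - 123/2 = -139/2 ≈ -69.500)
(139 + t)*(-384 + 134) = (139 - 139/2)*(-384 + 134) = (139/2)*(-250) = -17375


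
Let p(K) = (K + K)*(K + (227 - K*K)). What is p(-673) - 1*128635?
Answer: 610114115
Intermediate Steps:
p(K) = 2*K*(227 + K - K²) (p(K) = (2*K)*(K + (227 - K²)) = (2*K)*(227 + K - K²) = 2*K*(227 + K - K²))
p(-673) - 1*128635 = 2*(-673)*(227 - 673 - 1*(-673)²) - 1*128635 = 2*(-673)*(227 - 673 - 1*452929) - 128635 = 2*(-673)*(227 - 673 - 452929) - 128635 = 2*(-673)*(-453375) - 128635 = 610242750 - 128635 = 610114115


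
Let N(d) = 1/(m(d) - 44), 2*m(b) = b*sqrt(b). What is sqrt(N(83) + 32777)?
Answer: sqrt(-2884374 + 2720491*sqrt(83))/sqrt(-88 + 83*sqrt(83)) ≈ 181.04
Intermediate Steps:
m(b) = b**(3/2)/2 (m(b) = (b*sqrt(b))/2 = b**(3/2)/2)
N(d) = 1/(-44 + d**(3/2)/2) (N(d) = 1/(d**(3/2)/2 - 44) = 1/(-44 + d**(3/2)/2))
sqrt(N(83) + 32777) = sqrt(2/(-88 + 83**(3/2)) + 32777) = sqrt(2/(-88 + 83*sqrt(83)) + 32777) = sqrt(32777 + 2/(-88 + 83*sqrt(83)))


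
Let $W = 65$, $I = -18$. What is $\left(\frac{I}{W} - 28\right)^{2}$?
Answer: $\frac{3378244}{4225} \approx 799.58$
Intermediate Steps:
$\left(\frac{I}{W} - 28\right)^{2} = \left(- \frac{18}{65} - 28\right)^{2} = \left(- \frac{1838}{65}\right)^{2} = \frac{3378244}{4225}$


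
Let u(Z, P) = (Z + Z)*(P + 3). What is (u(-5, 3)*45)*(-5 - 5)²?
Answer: -270000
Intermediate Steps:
u(Z, P) = 2*Z*(3 + P) (u(Z, P) = (2*Z)*(3 + P) = 2*Z*(3 + P))
(u(-5, 3)*45)*(-5 - 5)² = ((2*(-5)*(3 + 3))*45)*(-5 - 5)² = ((2*(-5)*6)*45)*(-10)² = -60*45*100 = -2700*100 = -270000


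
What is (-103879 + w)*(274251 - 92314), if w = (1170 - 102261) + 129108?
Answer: -13802104694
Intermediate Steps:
w = 28017 (w = -101091 + 129108 = 28017)
(-103879 + w)*(274251 - 92314) = (-103879 + 28017)*(274251 - 92314) = -75862*181937 = -13802104694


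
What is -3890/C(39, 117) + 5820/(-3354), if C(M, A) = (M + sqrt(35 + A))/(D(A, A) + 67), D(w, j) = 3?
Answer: -5937740230/765271 + 544600*sqrt(38)/1369 ≈ -5306.8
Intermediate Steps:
C(M, A) = M/70 + sqrt(35 + A)/70 (C(M, A) = (M + sqrt(35 + A))/(3 + 67) = (M + sqrt(35 + A))/70 = (M + sqrt(35 + A))*(1/70) = M/70 + sqrt(35 + A)/70)
-3890/C(39, 117) + 5820/(-3354) = -3890/((1/70)*39 + sqrt(35 + 117)/70) + 5820/(-3354) = -3890/(39/70 + sqrt(152)/70) + 5820*(-1/3354) = -3890/(39/70 + (2*sqrt(38))/70) - 970/559 = -3890/(39/70 + sqrt(38)/35) - 970/559 = -970/559 - 3890/(39/70 + sqrt(38)/35)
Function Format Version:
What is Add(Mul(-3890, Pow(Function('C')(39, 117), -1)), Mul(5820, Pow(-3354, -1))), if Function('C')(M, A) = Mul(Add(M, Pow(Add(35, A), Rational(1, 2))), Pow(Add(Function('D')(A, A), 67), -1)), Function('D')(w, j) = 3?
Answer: Add(Rational(-5937740230, 765271), Mul(Rational(544600, 1369), Pow(38, Rational(1, 2)))) ≈ -5306.8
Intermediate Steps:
Function('C')(M, A) = Add(Mul(Rational(1, 70), M), Mul(Rational(1, 70), Pow(Add(35, A), Rational(1, 2)))) (Function('C')(M, A) = Mul(Add(M, Pow(Add(35, A), Rational(1, 2))), Pow(Add(3, 67), -1)) = Mul(Add(M, Pow(Add(35, A), Rational(1, 2))), Pow(70, -1)) = Mul(Add(M, Pow(Add(35, A), Rational(1, 2))), Rational(1, 70)) = Add(Mul(Rational(1, 70), M), Mul(Rational(1, 70), Pow(Add(35, A), Rational(1, 2)))))
Add(Mul(-3890, Pow(Function('C')(39, 117), -1)), Mul(5820, Pow(-3354, -1))) = Add(Mul(-3890, Pow(Add(Mul(Rational(1, 70), 39), Mul(Rational(1, 70), Pow(Add(35, 117), Rational(1, 2)))), -1)), Mul(5820, Pow(-3354, -1))) = Add(Mul(-3890, Pow(Add(Rational(39, 70), Mul(Rational(1, 70), Pow(152, Rational(1, 2)))), -1)), Mul(5820, Rational(-1, 3354))) = Add(Mul(-3890, Pow(Add(Rational(39, 70), Mul(Rational(1, 70), Mul(2, Pow(38, Rational(1, 2))))), -1)), Rational(-970, 559)) = Add(Mul(-3890, Pow(Add(Rational(39, 70), Mul(Rational(1, 35), Pow(38, Rational(1, 2)))), -1)), Rational(-970, 559)) = Add(Rational(-970, 559), Mul(-3890, Pow(Add(Rational(39, 70), Mul(Rational(1, 35), Pow(38, Rational(1, 2)))), -1)))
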